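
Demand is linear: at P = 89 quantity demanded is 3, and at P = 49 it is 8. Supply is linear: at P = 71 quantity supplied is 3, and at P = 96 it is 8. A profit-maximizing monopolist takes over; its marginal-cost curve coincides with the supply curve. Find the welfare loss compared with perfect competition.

Demand slope = (49 − 89)/(8 − 3) = −8, so P = 113 − 8Q.
Supply slope = (96 − 71)/(8 − 3) = 5, so P = 56 + 5Q.
Competitive equilibrium: 113 − 8Q = 56 + 5Q → Q* = 4.3846154, P* = 77.9230769.
Marginal revenue: MR = 113 − 16Q. Set MR = MC: 113 − 16Q = 56 + 5Q → Q_m = 2.7142857.
Price P_m = 113 − 8·2.7142857 = 91.2857144; MC(Q_m) = 56 + 5·2.7142857 = 69.5714285.
Competitive Q* = 4.3846154, so ΔQ = 1.6703297; wedge = 91.2857144 − 69.5714285 = 21.7142859.
The triangle = ½ × 1.6703297 × 21.7142859 = 18.14.

18.14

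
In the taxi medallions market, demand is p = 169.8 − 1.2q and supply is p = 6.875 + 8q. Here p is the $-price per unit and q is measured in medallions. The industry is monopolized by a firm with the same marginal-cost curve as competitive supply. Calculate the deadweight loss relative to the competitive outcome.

$19.21

Competitive equilibrium: 169.8 − 1.2q = 6.875 + 8q → q* = 17.7092, p* = 148.5489.
Marginal revenue: MR = 169.8 − 2.4q. Set MR = MC: 169.8 − 2.4q = 6.875 + 8q → q_m = 15.6659.
Price p_m = 169.8 − 1.2·15.6659 = 151.0009; MC(q_m) = 6.875 + 8·15.6659 = 132.2022.
Competitive q* = 17.7092, so Δq = 2.0433; wedge = 151.0009 − 132.2022 = 18.7987.
The triangle = ½ × 2.0433 × 18.7987 = $19.21.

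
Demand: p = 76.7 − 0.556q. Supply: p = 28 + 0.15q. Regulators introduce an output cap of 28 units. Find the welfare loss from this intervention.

592.82

Competitive equilibrium: 76.7 − 0.556q = 28 + 0.15q → q* = 68.9802, p* = 38.347.
At q = 28: demand price = 76.7 − 0.556·28 = 61.132; supply price = 28 + 0.15·28 = 32.2.
Δq = 68.9802 − 28 = 40.9802; wedge = 61.132 − 32.2 = 28.932.
Welfare loss = ½ × 40.9802 × 28.932 = 592.82.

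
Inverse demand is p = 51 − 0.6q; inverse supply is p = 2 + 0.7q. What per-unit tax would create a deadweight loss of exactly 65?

13

Competitive equilibrium: 51 − 0.6q = 2 + 0.7q → q* = 37.6923, p* = 28.3846.
A tax t gives Δq = t/1.3 and wedge t, so DWL = t²/2.6.
t²/2.6 = 65 → t² = 169 → t = 13.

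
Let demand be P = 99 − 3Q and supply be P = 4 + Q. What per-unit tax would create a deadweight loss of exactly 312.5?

Competitive equilibrium: 99 − 3Q = 4 + Q → Q* = 23.75, P* = 27.75.
A tax t gives ΔQ = t/4 and wedge t, so DWL = t²/8.
t²/8 = 312.5 → t² = 2500 → t = 50.

50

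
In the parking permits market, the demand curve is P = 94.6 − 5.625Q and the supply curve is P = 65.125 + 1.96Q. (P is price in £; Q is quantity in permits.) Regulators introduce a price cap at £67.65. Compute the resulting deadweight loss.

£25.59

Competitive equilibrium: 94.6 − 5.625Q = 65.125 + 1.96Q → Q* = 3.886, P* = 72.7415.
At the ceiling P = 67.65, quantity supplied = (67.65 − 65.125)/1.96 = 1.2883.
Willingness to pay at Q' = 1.2883: 94.6 − 5.625·1.2883 = 87.3533.
ΔQ = 3.886 − 1.2883 = 2.5977; wedge = 87.3533 − 67.65 = 19.7033.
The triangle = ½ × 2.5977 × 19.7033 = £25.59.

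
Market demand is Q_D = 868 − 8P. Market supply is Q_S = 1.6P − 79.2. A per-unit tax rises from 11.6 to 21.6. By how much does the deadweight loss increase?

In inverse form: demand P = 108.5 − 0.125Q, supply P = 49.5 + 0.625Q.
Competitive equilibrium: 108.5 − 0.125Q = 49.5 + 0.625Q → Q* = 78.6667, P* = 98.6667.
For a per-unit tax t: ΔQ = t/0.75, so DWL = ½·t·(t/0.75) = t²/1.5.
At t = 11.6: DWL = 89.707. At t = 21.6: DWL = 311.04.
Increase = 311.04 − 89.707 = 221.33.

221.33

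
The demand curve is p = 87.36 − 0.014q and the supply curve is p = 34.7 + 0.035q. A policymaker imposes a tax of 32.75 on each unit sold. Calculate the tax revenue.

13307.19

Competitive equilibrium: 87.36 − 0.014q = 34.7 + 0.035q → q* = 1074.6939, p* = 72.3143.
With the tax, the buyer price exceeds the seller price by 32.75: (87.36 − 0.014q) − (34.7 + 0.035q) = 32.75 → q' = 406.3265.
Tax revenue = 32.75 × 406.3265 = 13307.19.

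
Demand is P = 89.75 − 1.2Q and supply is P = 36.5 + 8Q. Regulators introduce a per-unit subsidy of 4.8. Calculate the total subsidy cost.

Competitive equilibrium: 89.75 − 1.2Q = 36.5 + 8Q → Q* = 5.788, P* = 82.8043.
The subsidy lowers effective supply by 4.8: P = 31.7 + 8Q.
New quantity: 89.75 − 1.2Q = 31.7 + 8Q → Q' = 6.3098.
Total subsidy cost = 4.8 × 6.3098 = 30.29.

30.29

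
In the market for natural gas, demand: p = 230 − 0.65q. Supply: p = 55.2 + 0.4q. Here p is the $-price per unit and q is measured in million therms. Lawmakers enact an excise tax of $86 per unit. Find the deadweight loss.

$3521.90 million

Competitive equilibrium: 230 − 0.65q = 55.2 + 0.4q → q* = 166.47619, p* = 121.79048.
With the tax, the buyer price exceeds the seller price by 86: (230 − 0.65q) − (55.2 + 0.4q) = 86 → q' = 84.57143.
Δq = 166.47619 − 84.57143 = 81.90476; the wedge equals the tax, 86.
The triangle = ½ × 81.90476 × 86 = $3521.90 million.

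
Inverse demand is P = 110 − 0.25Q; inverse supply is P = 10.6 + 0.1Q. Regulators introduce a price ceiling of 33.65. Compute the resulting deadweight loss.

Competitive equilibrium: 110 − 0.25Q = 10.6 + 0.1Q → Q* = 284, P* = 39.
At the ceiling P = 33.65, quantity supplied = (33.65 − 10.6)/0.1 = 230.5.
Willingness to pay at Q' = 230.5: 110 − 0.25·230.5 = 52.375.
ΔQ = 284 − 230.5 = 53.5; wedge = 52.375 − 33.65 = 18.725.
DWL = ½ × 53.5 × 18.725 = 500.89.

500.89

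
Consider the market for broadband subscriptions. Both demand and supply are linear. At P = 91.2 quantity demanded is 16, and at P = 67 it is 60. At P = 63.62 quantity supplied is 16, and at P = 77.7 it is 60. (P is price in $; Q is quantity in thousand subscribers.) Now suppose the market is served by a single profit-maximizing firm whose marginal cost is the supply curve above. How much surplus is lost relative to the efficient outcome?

$148.49 thousand

Demand slope = (67 − 91.2)/(60 − 16) = −0.55, so P = 100 − 0.55Q.
Supply slope = (77.7 − 63.62)/(60 − 16) = 0.32, so P = 58.5 + 0.32Q.
Competitive equilibrium: 100 − 0.55Q = 58.5 + 0.32Q → Q* = 47.7011, P* = 73.7644.
Marginal revenue: MR = 100 − 1.1Q. Set MR = MC: 100 − 1.1Q = 58.5 + 0.32Q → Q_m = 29.2254.
Price P_m = 100 − 0.55·29.2254 = 83.926; MC(Q_m) = 58.5 + 0.32·29.2254 = 67.8521.
Competitive Q* = 47.7011, so ΔQ = 18.4757; wedge = 83.926 − 67.8521 = 16.0739.
DWL = ½ × 18.4757 × 16.0739 = $148.49 thousand.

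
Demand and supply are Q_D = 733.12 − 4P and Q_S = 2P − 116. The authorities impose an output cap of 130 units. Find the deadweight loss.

514.49

In inverse form: demand P = 183.28 − 0.25Q, supply P = 58 + 0.5Q.
Competitive equilibrium: 183.28 − 0.25Q = 58 + 0.5Q → Q* = 167.04, P* = 141.52.
At Q = 130: demand price = 183.28 − 0.25·130 = 150.78; supply price = 58 + 0.5·130 = 123.
ΔQ = 167.04 − 130 = 37.04; wedge = 150.78 − 123 = 27.78.
The triangle = ½ × 37.04 × 27.78 = 514.49.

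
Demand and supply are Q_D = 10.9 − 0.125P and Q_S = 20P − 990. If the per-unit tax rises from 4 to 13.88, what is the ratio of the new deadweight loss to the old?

In inverse form: demand P = 87.2 − 8Q, supply P = 49.5 + 0.05Q.
Competitive equilibrium: 87.2 − 8Q = 49.5 + 0.05Q → Q* = 4.6832, P* = 49.7342.
For a per-unit tax t: ΔQ = t/8.05, so DWL = ½·t·(t/8.05) = t²/16.1.
At t = 4: DWL = 0.994. At t = 13.88: DWL = 11.966.
Ratio = (13.88/4)² = 12.0409.

12.0409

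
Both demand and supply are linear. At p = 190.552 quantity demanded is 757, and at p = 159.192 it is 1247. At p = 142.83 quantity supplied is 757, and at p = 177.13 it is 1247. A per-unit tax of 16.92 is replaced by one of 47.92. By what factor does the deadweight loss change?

8.021

Demand slope = (159.192 − 190.552)/(1247 − 757) = −0.064, so p = 239 − 0.064q.
Supply slope = (177.13 − 142.83)/(1247 − 757) = 0.07, so p = 89.84 + 0.07q.
Competitive equilibrium: 239 − 0.064q = 89.84 + 0.07q → q* = 1113.1343, p* = 167.7594.
For a per-unit tax t: Δq = t/0.134, so DWL = ½·t·(t/0.134) = t²/0.268.
At t = 16.92: DWL = 1068.233. At t = 47.92: DWL = 8568.382.
Ratio = (47.92/16.92)² = 8.021.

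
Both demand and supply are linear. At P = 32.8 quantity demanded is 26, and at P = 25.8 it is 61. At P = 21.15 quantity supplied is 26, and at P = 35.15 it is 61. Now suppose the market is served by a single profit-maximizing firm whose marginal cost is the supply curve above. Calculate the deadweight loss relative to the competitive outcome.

Demand slope = (25.8 − 32.8)/(61 − 26) = −0.2, so P = 38 − 0.2Q.
Supply slope = (35.15 − 21.15)/(61 − 26) = 0.4, so P = 10.75 + 0.4Q.
Competitive equilibrium: 38 − 0.2Q = 10.75 + 0.4Q → Q* = 45.4167, P* = 28.9167.
Marginal revenue: MR = 38 − 0.4Q. Set MR = MC: 38 − 0.4Q = 10.75 + 0.4Q → Q_m = 34.0625.
Price P_m = 38 − 0.2·34.0625 = 31.1875; MC(Q_m) = 10.75 + 0.4·34.0625 = 24.375.
Competitive Q* = 45.4167, so ΔQ = 11.3542; wedge = 31.1875 − 24.375 = 6.8125.
DWL = ½ × 11.3542 × 6.8125 = 38.68.

38.68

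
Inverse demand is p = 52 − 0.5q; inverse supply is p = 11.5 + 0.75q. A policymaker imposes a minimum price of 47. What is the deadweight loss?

Competitive equilibrium: 52 − 0.5q = 11.5 + 0.75q → q* = 32.4, p* = 35.8.
At the floor p = 47, quantity demanded = (52 − 47)/0.5 = 10.
Sellers' marginal cost at q' = 10: 11.5 + 0.75·10 = 19.
Δq = 32.4 − 10 = 22.4; wedge = 47 − 19 = 28.
DWL = ½ × 22.4 × 28 = 313.60.

313.60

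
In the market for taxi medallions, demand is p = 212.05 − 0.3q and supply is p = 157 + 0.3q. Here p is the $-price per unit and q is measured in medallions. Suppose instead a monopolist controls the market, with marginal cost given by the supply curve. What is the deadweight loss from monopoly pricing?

$280.60

Competitive equilibrium: 212.05 − 0.3q = 157 + 0.3q → q* = 91.75, p* = 184.525.
Marginal revenue: MR = 212.05 − 0.6q. Set MR = MC: 212.05 − 0.6q = 157 + 0.3q → q_m = 61.1667.
Price p_m = 212.05 − 0.3·61.1667 = 193.7; MC(q_m) = 157 + 0.3·61.1667 = 175.35.
Competitive q* = 91.75, so Δq = 30.5833; wedge = 193.7 − 175.35 = 18.35.
Welfare loss = ½ × 30.5833 × 18.35 = $280.60.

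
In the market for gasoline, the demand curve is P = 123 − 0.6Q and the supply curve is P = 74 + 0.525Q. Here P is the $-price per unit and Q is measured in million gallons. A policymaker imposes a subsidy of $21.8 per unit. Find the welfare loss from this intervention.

Competitive equilibrium: 123 − 0.6Q = 74 + 0.525Q → Q* = 43.5556, P* = 96.8667.
The subsidy lowers effective supply by 21.8: P = 52.2 + 0.525Q.
New quantity: 123 − 0.6Q = 52.2 + 0.525Q → Q' = 62.9333.
Overproduction ΔQ = 62.9333 − 43.5556 = 19.3777; wedge = subsidy = 21.8.
The triangle = ½ × 19.3777 × 21.8 = $211.22 million.

$211.22 million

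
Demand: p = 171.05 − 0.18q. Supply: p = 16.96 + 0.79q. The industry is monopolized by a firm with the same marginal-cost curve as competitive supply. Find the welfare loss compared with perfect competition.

Competitive equilibrium: 171.05 − 0.18q = 16.96 + 0.79q → q* = 158.85567, p* = 142.45598.
Marginal revenue: MR = 171.05 − 0.36q. Set MR = MC: 171.05 − 0.36q = 16.96 + 0.79q → q_m = 133.9913.
Price p_m = 171.05 − 0.18·133.9913 = 146.93157; MC(q_m) = 16.96 + 0.79·133.9913 = 122.81313.
Competitive q* = 158.85567, so Δq = 24.86437; wedge = 146.93157 − 122.81313 = 24.11844.
DWL = ½ × 24.86437 × 24.11844 = 299.84.

299.84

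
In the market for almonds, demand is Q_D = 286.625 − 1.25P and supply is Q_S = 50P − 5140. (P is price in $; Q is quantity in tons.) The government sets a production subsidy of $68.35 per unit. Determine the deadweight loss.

$2848.61

In inverse form: demand P = 229.3 − 0.8Q, supply P = 102.8 + 0.02Q.
Competitive equilibrium: 229.3 − 0.8Q = 102.8 + 0.02Q → Q* = 154.2683, P* = 105.8854.
The subsidy lowers effective supply by 68.35: P = 34.45 + 0.02Q.
New quantity: 229.3 − 0.8Q = 34.45 + 0.02Q → Q' = 237.622.
Overproduction ΔQ = 237.622 − 154.2683 = 83.3537; wedge = subsidy = 68.35.
DWL = ½ × 83.3537 × 68.35 = $2848.61.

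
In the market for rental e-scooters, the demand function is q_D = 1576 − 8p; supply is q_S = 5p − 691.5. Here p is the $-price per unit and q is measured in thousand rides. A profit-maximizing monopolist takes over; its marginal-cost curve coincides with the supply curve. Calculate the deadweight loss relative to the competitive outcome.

$409.03 thousand

In inverse form: demand p = 197 − 0.125q, supply p = 138.3 + 0.2q.
Competitive equilibrium: 197 − 0.125q = 138.3 + 0.2q → q* = 180.6154, p* = 174.4231.
Marginal revenue: MR = 197 − 0.25q. Set MR = MC: 197 − 0.25q = 138.3 + 0.2q → q_m = 130.4444.
Price p_m = 197 − 0.125·130.4444 = 180.6945; MC(q_m) = 138.3 + 0.2·130.4444 = 164.3889.
Competitive q* = 180.6154, so Δq = 50.171; wedge = 180.6945 − 164.3889 = 16.3056.
The triangle = ½ × 50.171 × 16.3056 = $409.03 thousand.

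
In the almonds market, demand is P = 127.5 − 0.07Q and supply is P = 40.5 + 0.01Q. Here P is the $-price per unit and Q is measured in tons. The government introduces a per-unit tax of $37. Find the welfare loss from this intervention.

$8556.25

Competitive equilibrium: 127.5 − 0.07Q = 40.5 + 0.01Q → Q* = 1087.5, P* = 51.375.
With the tax, the buyer price exceeds the seller price by 37: (127.5 − 0.07Q) − (40.5 + 0.01Q) = 37 → Q' = 625.
ΔQ = 1087.5 − 625 = 462.5; the wedge equals the tax, 37.
Deadweight loss = ½ × 462.5 × 37 = $8556.25.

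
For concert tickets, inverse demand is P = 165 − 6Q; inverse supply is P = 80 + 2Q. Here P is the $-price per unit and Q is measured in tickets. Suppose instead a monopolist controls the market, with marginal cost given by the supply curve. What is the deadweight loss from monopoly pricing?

Competitive equilibrium: 165 − 6Q = 80 + 2Q → Q* = 10.625, P* = 101.25.
Marginal revenue: MR = 165 − 12Q. Set MR = MC: 165 − 12Q = 80 + 2Q → Q_m = 6.0714.
Price P_m = 165 − 6·6.0714 = 128.5716; MC(Q_m) = 80 + 2·6.0714 = 92.1428.
Competitive Q* = 10.625, so ΔQ = 4.5536; wedge = 128.5716 − 92.1428 = 36.4288.
Deadweight loss = ½ × 4.5536 × 36.4288 = $82.94.

$82.94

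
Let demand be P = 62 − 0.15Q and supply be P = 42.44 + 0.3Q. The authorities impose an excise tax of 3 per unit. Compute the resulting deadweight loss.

10

Competitive equilibrium: 62 − 0.15Q = 42.44 + 0.3Q → Q* = 43.4667, P* = 55.48.
With the tax, the buyer price exceeds the seller price by 3: (62 − 0.15Q) − (42.44 + 0.3Q) = 3 → Q' = 36.8.
ΔQ = 43.4667 − 36.8 = 6.6667; the wedge equals the tax, 3.
DWL = ½ × 6.6667 × 3 = 10.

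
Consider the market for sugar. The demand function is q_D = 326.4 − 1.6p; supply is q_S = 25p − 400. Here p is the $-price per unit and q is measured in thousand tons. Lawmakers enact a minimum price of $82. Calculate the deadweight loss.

$2546.10 thousand

In inverse form: demand p = 204 − 0.625q, supply p = 16 + 0.04q.
Competitive equilibrium: 204 − 0.625q = 16 + 0.04q → q* = 282.7068, p* = 27.3083.
At the floor p = 82, quantity demanded = (204 − 82)/0.625 = 195.2.
Sellers' marginal cost at q' = 195.2: 16 + 0.04·195.2 = 23.808.
Δq = 282.7068 − 195.2 = 87.5068; wedge = 82 − 23.808 = 58.192.
DWL = ½ × 87.5068 × 58.192 = $2546.10 thousand.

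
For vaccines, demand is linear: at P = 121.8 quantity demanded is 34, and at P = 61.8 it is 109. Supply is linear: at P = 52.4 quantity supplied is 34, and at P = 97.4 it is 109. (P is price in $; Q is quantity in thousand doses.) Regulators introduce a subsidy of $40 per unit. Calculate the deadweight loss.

Demand slope = (61.8 − 121.8)/(109 − 34) = −0.8, so P = 149 − 0.8Q.
Supply slope = (97.4 − 52.4)/(109 − 34) = 0.6, so P = 32 + 0.6Q.
Competitive equilibrium: 149 − 0.8Q = 32 + 0.6Q → Q* = 83.5714, P* = 82.1429.
The subsidy lowers effective supply by 40: P = 0.6Q − 8.
New quantity: 149 − 0.8Q = 0.6Q − 8 → Q' = 112.1429.
Overproduction ΔQ = 112.1429 − 83.5714 = 28.5715; wedge = subsidy = 40.
The triangle = ½ × 28.5715 × 40 = $571.43 thousand.

$571.43 thousand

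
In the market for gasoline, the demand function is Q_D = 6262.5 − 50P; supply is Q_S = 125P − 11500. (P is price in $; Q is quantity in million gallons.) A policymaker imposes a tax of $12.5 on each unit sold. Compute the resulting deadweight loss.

In inverse form: demand P = 125.25 − 0.02Q, supply P = 92 + 0.008Q.
Competitive equilibrium: 125.25 − 0.02Q = 92 + 0.008Q → Q* = 1187.5, P* = 101.5.
With the tax, the buyer price exceeds the seller price by 12.5: (125.25 − 0.02Q) − (92 + 0.008Q) = 12.5 → Q' = 741.0714.
ΔQ = 1187.5 − 741.0714 = 446.4286; the wedge equals the tax, 12.5.
Welfare loss = ½ × 446.4286 × 12.5 = $2790.18 million.

$2790.18 million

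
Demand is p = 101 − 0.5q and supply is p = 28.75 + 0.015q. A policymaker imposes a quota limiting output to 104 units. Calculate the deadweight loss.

Competitive equilibrium: 101 − 0.5q = 28.75 + 0.015q → q* = 140.2913, p* = 30.8544.
At q = 104: demand price = 101 − 0.5·104 = 49; supply price = 28.75 + 0.015·104 = 30.31.
Δq = 140.2913 − 104 = 36.2913; wedge = 49 − 30.31 = 18.69.
Deadweight loss = ½ × 36.2913 × 18.69 = 339.14.

339.14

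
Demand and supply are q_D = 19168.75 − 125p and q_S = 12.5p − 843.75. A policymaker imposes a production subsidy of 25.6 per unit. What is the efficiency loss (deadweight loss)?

3723.64

In inverse form: demand p = 153.35 − 0.008q, supply p = 67.5 + 0.08q.
Competitive equilibrium: 153.35 − 0.008q = 67.5 + 0.08q → q* = 975.5682, p* = 145.5455.
The subsidy lowers effective supply by 25.6: p = 41.9 + 0.08q.
New quantity: 153.35 − 0.008q = 41.9 + 0.08q → q' = 1266.4773.
Overproduction Δq = 1266.4773 − 975.5682 = 290.9091; wedge = subsidy = 25.6.
The triangle = ½ × 290.9091 × 25.6 = 3723.64.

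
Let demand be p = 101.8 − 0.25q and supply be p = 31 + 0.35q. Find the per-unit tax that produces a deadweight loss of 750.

30

Competitive equilibrium: 101.8 − 0.25q = 31 + 0.35q → q* = 118, p* = 72.3.
A tax t gives Δq = t/0.6 and wedge t, so DWL = t²/1.2.
t²/1.2 = 750 → t² = 900 → t = 30.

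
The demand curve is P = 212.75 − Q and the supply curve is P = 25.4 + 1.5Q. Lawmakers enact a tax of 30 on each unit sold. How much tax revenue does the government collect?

Competitive equilibrium: 212.75 − Q = 25.4 + 1.5Q → Q* = 74.94, P* = 137.81.
With the tax, the buyer price exceeds the seller price by 30: (212.75 − Q) − (25.4 + 1.5Q) = 30 → Q' = 62.94.
Tax revenue = 30 × 62.94 = 1888.20.

1888.20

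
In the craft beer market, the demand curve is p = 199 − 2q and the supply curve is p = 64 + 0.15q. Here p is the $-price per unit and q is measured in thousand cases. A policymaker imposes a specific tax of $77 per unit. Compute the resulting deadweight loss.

Competitive equilibrium: 199 − 2q = 64 + 0.15q → q* = 62.7907, p* = 73.4186.
With the tax, the buyer price exceeds the seller price by 77: (199 − 2q) − (64 + 0.15q) = 77 → q' = 26.9767.
Δq = 62.7907 − 26.9767 = 35.814; the wedge equals the tax, 77.
Welfare loss = ½ × 35.814 × 77 = $1378.84 thousand.

$1378.84 thousand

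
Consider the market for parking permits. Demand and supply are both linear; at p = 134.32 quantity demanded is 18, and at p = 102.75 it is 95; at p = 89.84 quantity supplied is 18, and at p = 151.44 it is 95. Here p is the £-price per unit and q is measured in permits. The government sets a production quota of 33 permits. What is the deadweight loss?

£286.47

Demand slope = (102.75 − 134.32)/(95 − 18) = −0.41, so p = 141.7 − 0.41q.
Supply slope = (151.44 − 89.84)/(95 − 18) = 0.8, so p = 75.44 + 0.8q.
Competitive equilibrium: 141.7 − 0.41q = 75.44 + 0.8q → q* = 54.7603, p* = 119.2483.
At q = 33: demand price = 141.7 − 0.41·33 = 128.17; supply price = 75.44 + 0.8·33 = 101.84.
Δq = 54.7603 − 33 = 21.7603; wedge = 128.17 − 101.84 = 26.33.
Welfare loss = ½ × 21.7603 × 26.33 = £286.47.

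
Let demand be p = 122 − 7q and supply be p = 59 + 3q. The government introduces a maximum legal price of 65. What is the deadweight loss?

Competitive equilibrium: 122 − 7q = 59 + 3q → q* = 6.3, p* = 77.9.
At the ceiling p = 65, quantity supplied = (65 − 59)/3 = 2.
Willingness to pay at q' = 2: 122 − 7·2 = 108.
Δq = 6.3 − 2 = 4.3; wedge = 108 − 65 = 43.
DWL = ½ × 4.3 × 43 = 92.45.

92.45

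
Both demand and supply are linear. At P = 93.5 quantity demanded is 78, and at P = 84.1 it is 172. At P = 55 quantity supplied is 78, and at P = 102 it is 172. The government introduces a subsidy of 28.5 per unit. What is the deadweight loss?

Demand slope = (84.1 − 93.5)/(172 − 78) = −0.1, so P = 101.3 − 0.1Q.
Supply slope = (102 − 55)/(172 − 78) = 0.5, so P = 16 + 0.5Q.
Competitive equilibrium: 101.3 − 0.1Q = 16 + 0.5Q → Q* = 142.1667, P* = 87.0833.
The subsidy lowers effective supply by 28.5: P = 0.5Q − 12.5.
New quantity: 101.3 − 0.1Q = 0.5Q − 12.5 → Q' = 189.6667.
Overproduction ΔQ = 189.6667 − 142.1667 = 47.5; wedge = subsidy = 28.5.
DWL = ½ × 47.5 × 28.5 = 676.875.

676.875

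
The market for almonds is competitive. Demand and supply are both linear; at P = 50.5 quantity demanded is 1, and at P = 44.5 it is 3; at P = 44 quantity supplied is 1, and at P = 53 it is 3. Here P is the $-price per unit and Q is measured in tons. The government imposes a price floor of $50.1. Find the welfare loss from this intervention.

Demand slope = (44.5 − 50.5)/(3 − 1) = −3, so P = 53.5 − 3Q.
Supply slope = (53 − 44)/(3 − 1) = 4.5, so P = 39.5 + 4.5Q.
Competitive equilibrium: 53.5 − 3Q = 39.5 + 4.5Q → Q* = 1.8667, P* = 47.9.
At the floor P = 50.1, quantity demanded = (53.5 − 50.1)/3 = 1.1333.
Sellers' marginal cost at Q' = 1.1333: 39.5 + 4.5·1.1333 = 44.5999.
ΔQ = 1.8667 − 1.1333 = 0.7334; wedge = 50.1 − 44.5999 = 5.5001.
Welfare loss = ½ × 0.7334 × 5.5001 = $2.02.

$2.02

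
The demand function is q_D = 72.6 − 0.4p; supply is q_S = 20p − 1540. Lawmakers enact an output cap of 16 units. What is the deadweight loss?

In inverse form: demand p = 181.5 − 2.5q, supply p = 77 + 0.05q.
Competitive equilibrium: 181.5 − 2.5q = 77 + 0.05q → q* = 40.9804, p* = 79.049.
At q = 16: demand price = 181.5 − 2.5·16 = 141.5; supply price = 77 + 0.05·16 = 77.8.
Δq = 40.9804 − 16 = 24.9804; wedge = 141.5 − 77.8 = 63.7.
Welfare loss = ½ × 24.9804 × 63.7 = 795.63.

795.63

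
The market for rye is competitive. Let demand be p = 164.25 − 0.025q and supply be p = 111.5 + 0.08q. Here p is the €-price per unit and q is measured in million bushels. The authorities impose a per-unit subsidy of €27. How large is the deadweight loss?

€3471.43 million

Competitive equilibrium: 164.25 − 0.025q = 111.5 + 0.08q → q* = 502.381, p* = 151.6905.
The subsidy lowers effective supply by 27: p = 84.5 + 0.08q.
New quantity: 164.25 − 0.025q = 84.5 + 0.08q → q' = 759.5238.
Overproduction Δq = 759.5238 − 502.381 = 257.1428; wedge = subsidy = 27.
Welfare loss = ½ × 257.1428 × 27 = €3471.43 million.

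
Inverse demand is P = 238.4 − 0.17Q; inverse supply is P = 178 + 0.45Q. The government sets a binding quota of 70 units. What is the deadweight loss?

233.06

Competitive equilibrium: 238.4 − 0.17Q = 178 + 0.45Q → Q* = 97.4194, P* = 221.8387.
At Q = 70: demand price = 238.4 − 0.17·70 = 226.5; supply price = 178 + 0.45·70 = 209.5.
ΔQ = 97.4194 − 70 = 27.4194; wedge = 226.5 − 209.5 = 17.
DWL = ½ × 27.4194 × 17 = 233.06.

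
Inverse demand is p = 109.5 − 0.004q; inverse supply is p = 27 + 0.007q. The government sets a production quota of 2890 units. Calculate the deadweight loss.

116886.55

Competitive equilibrium: 109.5 − 0.004q = 27 + 0.007q → q* = 7500, p* = 79.5.
At q = 2890: demand price = 109.5 − 0.004·2890 = 97.94; supply price = 27 + 0.007·2890 = 47.23.
Δq = 7500 − 2890 = 4610; wedge = 97.94 − 47.23 = 50.71.
DWL = ½ × 4610 × 50.71 = 116886.55.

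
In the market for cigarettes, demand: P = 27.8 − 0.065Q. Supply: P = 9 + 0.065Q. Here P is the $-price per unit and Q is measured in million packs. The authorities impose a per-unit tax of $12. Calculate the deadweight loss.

Competitive equilibrium: 27.8 − 0.065Q = 9 + 0.065Q → Q* = 144.6154, P* = 18.4.
With the tax, the buyer price exceeds the seller price by 12: (27.8 − 0.065Q) − (9 + 0.065Q) = 12 → Q' = 52.3077.
ΔQ = 144.6154 − 52.3077 = 92.3077; the wedge equals the tax, 12.
DWL = ½ × 92.3077 × 12 = $553.85 million.

$553.85 million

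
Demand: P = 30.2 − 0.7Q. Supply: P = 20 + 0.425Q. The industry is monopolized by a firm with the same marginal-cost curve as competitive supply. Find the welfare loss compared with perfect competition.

6.80

Competitive equilibrium: 30.2 − 0.7Q = 20 + 0.425Q → Q* = 9.0667, P* = 23.8533.
Marginal revenue: MR = 30.2 − 1.4Q. Set MR = MC: 30.2 − 1.4Q = 20 + 0.425Q → Q_m = 5.589.
Price P_m = 30.2 − 0.7·5.589 = 26.2877; MC(Q_m) = 20 + 0.425·5.589 = 22.3753.
Competitive Q* = 9.0667, so ΔQ = 3.4777; wedge = 26.2877 − 22.3753 = 3.9124.
Welfare loss = ½ × 3.4777 × 3.9124 = 6.80.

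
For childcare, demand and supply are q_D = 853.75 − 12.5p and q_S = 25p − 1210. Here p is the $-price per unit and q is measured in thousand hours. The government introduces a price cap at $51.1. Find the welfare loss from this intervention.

In inverse form: demand p = 68.3 − 0.08q, supply p = 48.4 + 0.04q.
Competitive equilibrium: 68.3 − 0.08q = 48.4 + 0.04q → q* = 165.8333, p* = 55.0333.
At the ceiling p = 51.1, quantity supplied = (51.1 − 48.4)/0.04 = 67.5.
Willingness to pay at q' = 67.5: 68.3 − 0.08·67.5 = 62.9.
Δq = 165.8333 − 67.5 = 98.3333; wedge = 62.9 − 51.1 = 11.8.
Deadweight loss = ½ × 98.3333 × 11.8 = $580.17 thousand.

$580.17 thousand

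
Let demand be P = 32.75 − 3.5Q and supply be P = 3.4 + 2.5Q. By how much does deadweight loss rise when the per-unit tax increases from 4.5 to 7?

2.40

Competitive equilibrium: 32.75 − 3.5Q = 3.4 + 2.5Q → Q* = 4.8917, P* = 15.6292.
For a per-unit tax t: ΔQ = t/6, so DWL = ½·t·(t/6) = t²/12.
At t = 4.5: DWL = 1.688. At t = 7: DWL = 4.083.
Increase = 4.083 − 1.688 = 2.40.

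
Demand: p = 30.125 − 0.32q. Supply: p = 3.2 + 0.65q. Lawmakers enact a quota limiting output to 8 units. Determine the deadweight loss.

Competitive equilibrium: 30.125 − 0.32q = 3.2 + 0.65q → q* = 27.7577, p* = 21.2425.
At q = 8: demand price = 30.125 − 0.32·8 = 27.565; supply price = 3.2 + 0.65·8 = 8.4.
Δq = 27.7577 − 8 = 19.7577; wedge = 27.565 − 8.4 = 19.165.
Deadweight loss = ½ × 19.7577 × 19.165 = 189.33.

189.33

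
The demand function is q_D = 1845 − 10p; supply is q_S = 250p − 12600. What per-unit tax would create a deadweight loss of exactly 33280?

83.2

In inverse form: demand p = 184.5 − 0.1q, supply p = 50.4 + 0.004q.
Competitive equilibrium: 184.5 − 0.1q = 50.4 + 0.004q → q* = 1289.4231, p* = 55.5577.
A tax t gives Δq = t/0.104 and wedge t, so DWL = t²/0.208.
t²/0.208 = 33280 → t² = 6922.24 → t = 83.2.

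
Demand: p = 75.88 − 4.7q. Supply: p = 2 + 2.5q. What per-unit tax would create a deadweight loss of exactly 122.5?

Competitive equilibrium: 75.88 − 4.7q = 2 + 2.5q → q* = 10.2611, p* = 27.6528.
A tax t gives Δq = t/7.2 and wedge t, so DWL = t²/14.4.
t²/14.4 = 122.5 → t² = 1764 → t = 42.

42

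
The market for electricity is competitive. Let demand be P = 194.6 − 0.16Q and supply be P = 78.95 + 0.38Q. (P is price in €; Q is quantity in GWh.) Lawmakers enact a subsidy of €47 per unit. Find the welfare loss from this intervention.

Competitive equilibrium: 194.6 − 0.16Q = 78.95 + 0.38Q → Q* = 214.1667, P* = 160.3333.
The subsidy lowers effective supply by 47: P = 31.95 + 0.38Q.
New quantity: 194.6 − 0.16Q = 31.95 + 0.38Q → Q' = 301.2037.
Overproduction ΔQ = 301.2037 − 214.1667 = 87.037; wedge = subsidy = 47.
DWL = ½ × 87.037 × 47 = €2045.37.

€2045.37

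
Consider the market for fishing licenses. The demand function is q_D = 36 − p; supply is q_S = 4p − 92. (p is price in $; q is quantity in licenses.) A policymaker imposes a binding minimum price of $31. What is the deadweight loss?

In inverse form: demand p = 36 − q, supply p = 23 + 0.25q.
Competitive equilibrium: 36 − q = 23 + 0.25q → q* = 10.4, p* = 25.6.
At the floor p = 31, quantity demanded = (36 − 31)/1 = 5.
Sellers' marginal cost at q' = 5: 23 + 0.25·5 = 24.25.
Δq = 10.4 − 5 = 5.4; wedge = 31 − 24.25 = 6.75.
Deadweight loss = ½ × 5.4 × 6.75 = $18.225.

$18.225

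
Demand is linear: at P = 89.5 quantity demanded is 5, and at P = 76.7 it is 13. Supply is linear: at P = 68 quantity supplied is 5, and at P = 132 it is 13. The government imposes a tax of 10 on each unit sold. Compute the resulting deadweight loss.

Demand slope = (76.7 − 89.5)/(13 − 5) = −1.6, so P = 97.5 − 1.6Q.
Supply slope = (132 − 68)/(13 − 5) = 8, so P = 28 + 8Q.
Competitive equilibrium: 97.5 − 1.6Q = 28 + 8Q → Q* = 7.2396, P* = 85.9167.
With the tax, the buyer price exceeds the seller price by 10: (97.5 − 1.6Q) − (28 + 8Q) = 10 → Q' = 6.1979.
ΔQ = 7.2396 − 6.1979 = 1.0417; the wedge equals the tax, 10.
Deadweight loss = ½ × 1.0417 × 10 = 5.21.

5.21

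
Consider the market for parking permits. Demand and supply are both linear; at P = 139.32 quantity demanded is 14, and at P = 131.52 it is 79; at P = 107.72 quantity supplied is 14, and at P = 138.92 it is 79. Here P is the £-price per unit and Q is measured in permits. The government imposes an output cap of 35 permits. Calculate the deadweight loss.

£300.83

Demand slope = (131.52 − 139.32)/(79 − 14) = −0.12, so P = 141 − 0.12Q.
Supply slope = (138.92 − 107.72)/(79 − 14) = 0.48, so P = 101 + 0.48Q.
Competitive equilibrium: 141 − 0.12Q = 101 + 0.48Q → Q* = 66.6667, P* = 133.
At Q = 35: demand price = 141 − 0.12·35 = 136.8; supply price = 101 + 0.48·35 = 117.8.
ΔQ = 66.6667 − 35 = 31.6667; wedge = 136.8 − 117.8 = 19.
Welfare loss = ½ × 31.6667 × 19 = £300.83.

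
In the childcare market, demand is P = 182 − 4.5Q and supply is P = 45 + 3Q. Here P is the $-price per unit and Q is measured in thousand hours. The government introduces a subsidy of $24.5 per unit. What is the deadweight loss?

$40.02 thousand

Competitive equilibrium: 182 − 4.5Q = 45 + 3Q → Q* = 18.2667, P* = 99.8.
The subsidy lowers effective supply by 24.5: P = 20.5 + 3Q.
New quantity: 182 − 4.5Q = 20.5 + 3Q → Q' = 21.5333.
Overproduction ΔQ = 21.5333 − 18.2667 = 3.2666; wedge = subsidy = 24.5.
Welfare loss = ½ × 3.2666 × 24.5 = $40.02 thousand.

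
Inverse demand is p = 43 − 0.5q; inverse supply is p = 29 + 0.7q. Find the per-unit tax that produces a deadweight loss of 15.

6

Competitive equilibrium: 43 − 0.5q = 29 + 0.7q → q* = 11.6667, p* = 37.1667.
A tax t gives Δq = t/1.2 and wedge t, so DWL = t²/2.4.
t²/2.4 = 15 → t² = 36 → t = 6.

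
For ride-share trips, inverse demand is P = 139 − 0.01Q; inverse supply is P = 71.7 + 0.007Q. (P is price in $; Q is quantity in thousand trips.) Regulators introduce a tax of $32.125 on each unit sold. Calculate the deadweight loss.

$30353.40 thousand

Competitive equilibrium: 139 − 0.01Q = 71.7 + 0.007Q → Q* = 3958.8235, P* = 99.4118.
With the tax, the buyer price exceeds the seller price by 32.125: (139 − 0.01Q) − (71.7 + 0.007Q) = 32.125 → Q' = 2069.1176.
ΔQ = 3958.8235 − 2069.1176 = 1889.7059; the wedge equals the tax, 32.125.
The triangle = ½ × 1889.7059 × 32.125 = $30353.40 thousand.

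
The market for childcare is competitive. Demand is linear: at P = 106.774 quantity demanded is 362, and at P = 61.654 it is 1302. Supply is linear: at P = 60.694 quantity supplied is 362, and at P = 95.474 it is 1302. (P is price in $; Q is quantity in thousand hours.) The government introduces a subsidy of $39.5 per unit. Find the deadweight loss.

Demand slope = (61.654 − 106.774)/(1302 − 362) = −0.048, so P = 124.15 − 0.048Q.
Supply slope = (95.474 − 60.694)/(1302 − 362) = 0.037, so P = 47.3 + 0.037Q.
Competitive equilibrium: 124.15 − 0.048Q = 47.3 + 0.037Q → Q* = 904.1176, P* = 80.7524.
The subsidy lowers effective supply by 39.5: P = 7.8 + 0.037Q.
New quantity: 124.15 − 0.048Q = 7.8 + 0.037Q → Q' = 1368.8235.
Overproduction ΔQ = 1368.8235 − 904.1176 = 464.7059; wedge = subsidy = 39.5.
DWL = ½ × 464.7059 × 39.5 = $9177.94 thousand.

$9177.94 thousand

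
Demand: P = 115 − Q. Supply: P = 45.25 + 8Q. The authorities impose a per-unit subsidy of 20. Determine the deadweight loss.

22.22

Competitive equilibrium: 115 − Q = 45.25 + 8Q → Q* = 7.75, P* = 107.25.
The subsidy lowers effective supply by 20: P = 25.25 + 8Q.
New quantity: 115 − Q = 25.25 + 8Q → Q' = 9.9722.
Overproduction ΔQ = 9.9722 − 7.75 = 2.2222; wedge = subsidy = 20.
The triangle = ½ × 2.2222 × 20 = 22.22.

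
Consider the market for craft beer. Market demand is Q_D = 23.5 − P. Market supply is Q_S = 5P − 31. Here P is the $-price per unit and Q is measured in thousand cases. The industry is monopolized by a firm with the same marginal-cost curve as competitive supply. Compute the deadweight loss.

$25.77 thousand

In inverse form: demand P = 23.5 − Q, supply P = 6.2 + 0.2Q.
Competitive equilibrium: 23.5 − Q = 6.2 + 0.2Q → Q* = 14.4167, P* = 9.0833.
Marginal revenue: MR = 23.5 − 2Q. Set MR = MC: 23.5 − 2Q = 6.2 + 0.2Q → Q_m = 7.8636.
Price P_m = 23.5 − 1·7.8636 = 15.6364; MC(Q_m) = 6.2 + 0.2·7.8636 = 7.7727.
Competitive Q* = 14.4167, so ΔQ = 6.5531; wedge = 15.6364 − 7.7727 = 7.8637.
Welfare loss = ½ × 6.5531 × 7.8637 = $25.77 thousand.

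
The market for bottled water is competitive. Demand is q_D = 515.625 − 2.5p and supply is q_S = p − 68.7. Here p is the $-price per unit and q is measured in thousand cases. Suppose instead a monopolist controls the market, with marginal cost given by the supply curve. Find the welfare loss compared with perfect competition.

$333.69 thousand

In inverse form: demand p = 206.25 − 0.4q, supply p = 68.7 + q.
Competitive equilibrium: 206.25 − 0.4q = 68.7 + q → q* = 98.25, p* = 166.95.
Marginal revenue: MR = 206.25 − 0.8q. Set MR = MC: 206.25 − 0.8q = 68.7 + q → q_m = 76.41667.
Price p_m = 206.25 − 0.4·76.41667 = 175.68333; MC(q_m) = 68.7 + 1·76.41667 = 145.11667.
Competitive q* = 98.25, so Δq = 21.83333; wedge = 175.68333 − 145.11667 = 30.56666.
The triangle = ½ × 21.83333 × 30.56666 = $333.69 thousand.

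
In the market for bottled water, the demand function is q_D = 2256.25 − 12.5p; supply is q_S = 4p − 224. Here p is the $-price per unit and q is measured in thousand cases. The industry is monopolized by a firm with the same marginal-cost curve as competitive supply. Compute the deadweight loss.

In inverse form: demand p = 180.5 − 0.08q, supply p = 56 + 0.25q.
Competitive equilibrium: 180.5 − 0.08q = 56 + 0.25q → q* = 377.2727, p* = 150.3182.
Marginal revenue: MR = 180.5 − 0.16q. Set MR = MC: 180.5 − 0.16q = 56 + 0.25q → q_m = 303.6585.
Price p_m = 180.5 − 0.08·303.6585 = 156.2073; MC(q_m) = 56 + 0.25·303.6585 = 131.9146.
Competitive q* = 377.2727, so Δq = 73.6142; wedge = 156.2073 − 131.9146 = 24.2927.
The triangle = ½ × 73.6142 × 24.2927 = $894.14 thousand.

$894.14 thousand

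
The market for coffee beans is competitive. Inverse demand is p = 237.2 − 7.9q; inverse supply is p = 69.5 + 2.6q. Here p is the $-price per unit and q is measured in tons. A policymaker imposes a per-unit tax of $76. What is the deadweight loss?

$275.05

Competitive equilibrium: 237.2 − 7.9q = 69.5 + 2.6q → q* = 15.9714, p* = 111.0257.
With the tax, the buyer price exceeds the seller price by 76: (237.2 − 7.9q) − (69.5 + 2.6q) = 76 → q' = 8.7333.
Δq = 15.9714 − 8.7333 = 7.2381; the wedge equals the tax, 76.
The triangle = ½ × 7.2381 × 76 = $275.05.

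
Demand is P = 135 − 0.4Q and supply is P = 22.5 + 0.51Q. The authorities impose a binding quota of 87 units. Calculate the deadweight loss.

Competitive equilibrium: 135 − 0.4Q = 22.5 + 0.51Q → Q* = 123.6264, P* = 85.5495.
At Q = 87: demand price = 135 − 0.4·87 = 100.2; supply price = 22.5 + 0.51·87 = 66.87.
ΔQ = 123.6264 − 87 = 36.6264; wedge = 100.2 − 66.87 = 33.33.
Welfare loss = ½ × 36.6264 × 33.33 = 610.38.

610.38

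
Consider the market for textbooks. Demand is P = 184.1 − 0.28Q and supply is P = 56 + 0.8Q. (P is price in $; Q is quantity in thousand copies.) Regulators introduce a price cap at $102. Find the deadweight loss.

Competitive equilibrium: 184.1 − 0.28Q = 56 + 0.8Q → Q* = 118.6111, P* = 150.8889.
At the ceiling P = 102, quantity supplied = (102 − 56)/0.8 = 57.5.
Willingness to pay at Q' = 57.5: 184.1 − 0.28·57.5 = 168.
ΔQ = 118.6111 − 57.5 = 61.1111; wedge = 168 − 102 = 66.
Welfare loss = ½ × 61.1111 × 66 = $2016.67 thousand.

$2016.67 thousand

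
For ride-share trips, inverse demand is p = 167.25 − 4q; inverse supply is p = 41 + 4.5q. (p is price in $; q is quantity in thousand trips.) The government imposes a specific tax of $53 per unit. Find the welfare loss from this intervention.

$165.24 thousand

Competitive equilibrium: 167.25 − 4q = 41 + 4.5q → q* = 14.8529, p* = 107.8382.
With the tax, the buyer price exceeds the seller price by 53: (167.25 − 4q) − (41 + 4.5q) = 53 → q' = 8.6176.
Δq = 14.8529 − 8.6176 = 6.2353; the wedge equals the tax, 53.
The triangle = ½ × 6.2353 × 53 = $165.24 thousand.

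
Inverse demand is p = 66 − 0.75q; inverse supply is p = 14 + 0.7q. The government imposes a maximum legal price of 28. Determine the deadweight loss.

Competitive equilibrium: 66 − 0.75q = 14 + 0.7q → q* = 35.8621, p* = 39.1034.
At the ceiling p = 28, quantity supplied = (28 − 14)/0.7 = 20.
Willingness to pay at q' = 20: 66 − 0.75·20 = 51.
Δq = 35.8621 − 20 = 15.8621; wedge = 51 − 28 = 23.
Welfare loss = ½ × 15.8621 × 23 = 182.41.

182.41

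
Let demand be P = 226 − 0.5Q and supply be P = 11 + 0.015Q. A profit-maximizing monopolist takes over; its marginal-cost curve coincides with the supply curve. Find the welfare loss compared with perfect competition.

Competitive equilibrium: 226 − 0.5Q = 11 + 0.015Q → Q* = 417.475728, P* = 17.262136.
Marginal revenue: MR = 226 − Q. Set MR = MC: 226 − Q = 11 + 0.015Q → Q_m = 211.82266.
Price P_m = 226 − 0.5·211.82266 = 120.08867; MC(Q_m) = 11 + 0.015·211.82266 = 14.17734.
Competitive Q* = 417.475728, so ΔQ = 205.653068; wedge = 120.08867 − 14.17734 = 105.91133.
Welfare loss = ½ × 205.653068 × 105.91133 = 10890.49.

10890.49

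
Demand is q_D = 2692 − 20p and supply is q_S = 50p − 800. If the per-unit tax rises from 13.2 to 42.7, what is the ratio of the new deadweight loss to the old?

10.464

In inverse form: demand p = 134.6 − 0.05q, supply p = 16 + 0.02q.
Competitive equilibrium: 134.6 − 0.05q = 16 + 0.02q → q* = 1694.2857, p* = 49.8857.
For a per-unit tax t: Δq = t/0.07, so DWL = ½·t·(t/0.07) = t²/0.14.
At t = 13.2: DWL = 1244.571. At t = 42.7: DWL = 13023.5.
Ratio = (42.7/13.2)² = 10.464.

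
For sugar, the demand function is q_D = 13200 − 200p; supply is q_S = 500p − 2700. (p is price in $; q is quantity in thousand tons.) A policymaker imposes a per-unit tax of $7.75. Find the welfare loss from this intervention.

In inverse form: demand p = 66 − 0.005q, supply p = 5.4 + 0.002q.
Competitive equilibrium: 66 − 0.005q = 5.4 + 0.002q → q* = 8657.1429, p* = 22.7143.
With the tax, the buyer price exceeds the seller price by 7.75: (66 − 0.005q) − (5.4 + 0.002q) = 7.75 → q' = 7550.
Δq = 8657.1429 − 7550 = 1107.1429; the wedge equals the tax, 7.75.
Welfare loss = ½ × 1107.1429 × 7.75 = $4290.18 thousand.

$4290.18 thousand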